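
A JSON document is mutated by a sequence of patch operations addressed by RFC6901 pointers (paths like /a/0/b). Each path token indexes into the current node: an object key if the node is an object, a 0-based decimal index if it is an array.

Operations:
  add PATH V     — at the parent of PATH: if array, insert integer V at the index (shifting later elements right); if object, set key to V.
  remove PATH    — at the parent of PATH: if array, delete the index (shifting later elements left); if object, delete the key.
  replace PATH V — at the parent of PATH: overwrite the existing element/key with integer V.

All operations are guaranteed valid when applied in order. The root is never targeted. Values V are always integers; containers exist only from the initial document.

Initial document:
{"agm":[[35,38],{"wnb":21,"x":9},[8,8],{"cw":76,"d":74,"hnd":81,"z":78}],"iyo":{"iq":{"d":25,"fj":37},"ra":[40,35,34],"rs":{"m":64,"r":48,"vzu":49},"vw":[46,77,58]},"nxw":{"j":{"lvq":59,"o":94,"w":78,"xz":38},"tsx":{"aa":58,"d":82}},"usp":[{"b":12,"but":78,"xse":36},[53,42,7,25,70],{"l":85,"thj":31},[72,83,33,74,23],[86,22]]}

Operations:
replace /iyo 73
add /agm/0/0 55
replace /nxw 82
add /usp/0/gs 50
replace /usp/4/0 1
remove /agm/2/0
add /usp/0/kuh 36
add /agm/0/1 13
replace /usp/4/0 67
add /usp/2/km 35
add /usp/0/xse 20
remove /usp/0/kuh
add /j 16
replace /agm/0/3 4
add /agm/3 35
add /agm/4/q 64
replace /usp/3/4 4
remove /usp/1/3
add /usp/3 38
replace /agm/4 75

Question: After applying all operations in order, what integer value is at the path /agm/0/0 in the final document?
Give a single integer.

After op 1 (replace /iyo 73): {"agm":[[35,38],{"wnb":21,"x":9},[8,8],{"cw":76,"d":74,"hnd":81,"z":78}],"iyo":73,"nxw":{"j":{"lvq":59,"o":94,"w":78,"xz":38},"tsx":{"aa":58,"d":82}},"usp":[{"b":12,"but":78,"xse":36},[53,42,7,25,70],{"l":85,"thj":31},[72,83,33,74,23],[86,22]]}
After op 2 (add /agm/0/0 55): {"agm":[[55,35,38],{"wnb":21,"x":9},[8,8],{"cw":76,"d":74,"hnd":81,"z":78}],"iyo":73,"nxw":{"j":{"lvq":59,"o":94,"w":78,"xz":38},"tsx":{"aa":58,"d":82}},"usp":[{"b":12,"but":78,"xse":36},[53,42,7,25,70],{"l":85,"thj":31},[72,83,33,74,23],[86,22]]}
After op 3 (replace /nxw 82): {"agm":[[55,35,38],{"wnb":21,"x":9},[8,8],{"cw":76,"d":74,"hnd":81,"z":78}],"iyo":73,"nxw":82,"usp":[{"b":12,"but":78,"xse":36},[53,42,7,25,70],{"l":85,"thj":31},[72,83,33,74,23],[86,22]]}
After op 4 (add /usp/0/gs 50): {"agm":[[55,35,38],{"wnb":21,"x":9},[8,8],{"cw":76,"d":74,"hnd":81,"z":78}],"iyo":73,"nxw":82,"usp":[{"b":12,"but":78,"gs":50,"xse":36},[53,42,7,25,70],{"l":85,"thj":31},[72,83,33,74,23],[86,22]]}
After op 5 (replace /usp/4/0 1): {"agm":[[55,35,38],{"wnb":21,"x":9},[8,8],{"cw":76,"d":74,"hnd":81,"z":78}],"iyo":73,"nxw":82,"usp":[{"b":12,"but":78,"gs":50,"xse":36},[53,42,7,25,70],{"l":85,"thj":31},[72,83,33,74,23],[1,22]]}
After op 6 (remove /agm/2/0): {"agm":[[55,35,38],{"wnb":21,"x":9},[8],{"cw":76,"d":74,"hnd":81,"z":78}],"iyo":73,"nxw":82,"usp":[{"b":12,"but":78,"gs":50,"xse":36},[53,42,7,25,70],{"l":85,"thj":31},[72,83,33,74,23],[1,22]]}
After op 7 (add /usp/0/kuh 36): {"agm":[[55,35,38],{"wnb":21,"x":9},[8],{"cw":76,"d":74,"hnd":81,"z":78}],"iyo":73,"nxw":82,"usp":[{"b":12,"but":78,"gs":50,"kuh":36,"xse":36},[53,42,7,25,70],{"l":85,"thj":31},[72,83,33,74,23],[1,22]]}
After op 8 (add /agm/0/1 13): {"agm":[[55,13,35,38],{"wnb":21,"x":9},[8],{"cw":76,"d":74,"hnd":81,"z":78}],"iyo":73,"nxw":82,"usp":[{"b":12,"but":78,"gs":50,"kuh":36,"xse":36},[53,42,7,25,70],{"l":85,"thj":31},[72,83,33,74,23],[1,22]]}
After op 9 (replace /usp/4/0 67): {"agm":[[55,13,35,38],{"wnb":21,"x":9},[8],{"cw":76,"d":74,"hnd":81,"z":78}],"iyo":73,"nxw":82,"usp":[{"b":12,"but":78,"gs":50,"kuh":36,"xse":36},[53,42,7,25,70],{"l":85,"thj":31},[72,83,33,74,23],[67,22]]}
After op 10 (add /usp/2/km 35): {"agm":[[55,13,35,38],{"wnb":21,"x":9},[8],{"cw":76,"d":74,"hnd":81,"z":78}],"iyo":73,"nxw":82,"usp":[{"b":12,"but":78,"gs":50,"kuh":36,"xse":36},[53,42,7,25,70],{"km":35,"l":85,"thj":31},[72,83,33,74,23],[67,22]]}
After op 11 (add /usp/0/xse 20): {"agm":[[55,13,35,38],{"wnb":21,"x":9},[8],{"cw":76,"d":74,"hnd":81,"z":78}],"iyo":73,"nxw":82,"usp":[{"b":12,"but":78,"gs":50,"kuh":36,"xse":20},[53,42,7,25,70],{"km":35,"l":85,"thj":31},[72,83,33,74,23],[67,22]]}
After op 12 (remove /usp/0/kuh): {"agm":[[55,13,35,38],{"wnb":21,"x":9},[8],{"cw":76,"d":74,"hnd":81,"z":78}],"iyo":73,"nxw":82,"usp":[{"b":12,"but":78,"gs":50,"xse":20},[53,42,7,25,70],{"km":35,"l":85,"thj":31},[72,83,33,74,23],[67,22]]}
After op 13 (add /j 16): {"agm":[[55,13,35,38],{"wnb":21,"x":9},[8],{"cw":76,"d":74,"hnd":81,"z":78}],"iyo":73,"j":16,"nxw":82,"usp":[{"b":12,"but":78,"gs":50,"xse":20},[53,42,7,25,70],{"km":35,"l":85,"thj":31},[72,83,33,74,23],[67,22]]}
After op 14 (replace /agm/0/3 4): {"agm":[[55,13,35,4],{"wnb":21,"x":9},[8],{"cw":76,"d":74,"hnd":81,"z":78}],"iyo":73,"j":16,"nxw":82,"usp":[{"b":12,"but":78,"gs":50,"xse":20},[53,42,7,25,70],{"km":35,"l":85,"thj":31},[72,83,33,74,23],[67,22]]}
After op 15 (add /agm/3 35): {"agm":[[55,13,35,4],{"wnb":21,"x":9},[8],35,{"cw":76,"d":74,"hnd":81,"z":78}],"iyo":73,"j":16,"nxw":82,"usp":[{"b":12,"but":78,"gs":50,"xse":20},[53,42,7,25,70],{"km":35,"l":85,"thj":31},[72,83,33,74,23],[67,22]]}
After op 16 (add /agm/4/q 64): {"agm":[[55,13,35,4],{"wnb":21,"x":9},[8],35,{"cw":76,"d":74,"hnd":81,"q":64,"z":78}],"iyo":73,"j":16,"nxw":82,"usp":[{"b":12,"but":78,"gs":50,"xse":20},[53,42,7,25,70],{"km":35,"l":85,"thj":31},[72,83,33,74,23],[67,22]]}
After op 17 (replace /usp/3/4 4): {"agm":[[55,13,35,4],{"wnb":21,"x":9},[8],35,{"cw":76,"d":74,"hnd":81,"q":64,"z":78}],"iyo":73,"j":16,"nxw":82,"usp":[{"b":12,"but":78,"gs":50,"xse":20},[53,42,7,25,70],{"km":35,"l":85,"thj":31},[72,83,33,74,4],[67,22]]}
After op 18 (remove /usp/1/3): {"agm":[[55,13,35,4],{"wnb":21,"x":9},[8],35,{"cw":76,"d":74,"hnd":81,"q":64,"z":78}],"iyo":73,"j":16,"nxw":82,"usp":[{"b":12,"but":78,"gs":50,"xse":20},[53,42,7,70],{"km":35,"l":85,"thj":31},[72,83,33,74,4],[67,22]]}
After op 19 (add /usp/3 38): {"agm":[[55,13,35,4],{"wnb":21,"x":9},[8],35,{"cw":76,"d":74,"hnd":81,"q":64,"z":78}],"iyo":73,"j":16,"nxw":82,"usp":[{"b":12,"but":78,"gs":50,"xse":20},[53,42,7,70],{"km":35,"l":85,"thj":31},38,[72,83,33,74,4],[67,22]]}
After op 20 (replace /agm/4 75): {"agm":[[55,13,35,4],{"wnb":21,"x":9},[8],35,75],"iyo":73,"j":16,"nxw":82,"usp":[{"b":12,"but":78,"gs":50,"xse":20},[53,42,7,70],{"km":35,"l":85,"thj":31},38,[72,83,33,74,4],[67,22]]}
Value at /agm/0/0: 55

Answer: 55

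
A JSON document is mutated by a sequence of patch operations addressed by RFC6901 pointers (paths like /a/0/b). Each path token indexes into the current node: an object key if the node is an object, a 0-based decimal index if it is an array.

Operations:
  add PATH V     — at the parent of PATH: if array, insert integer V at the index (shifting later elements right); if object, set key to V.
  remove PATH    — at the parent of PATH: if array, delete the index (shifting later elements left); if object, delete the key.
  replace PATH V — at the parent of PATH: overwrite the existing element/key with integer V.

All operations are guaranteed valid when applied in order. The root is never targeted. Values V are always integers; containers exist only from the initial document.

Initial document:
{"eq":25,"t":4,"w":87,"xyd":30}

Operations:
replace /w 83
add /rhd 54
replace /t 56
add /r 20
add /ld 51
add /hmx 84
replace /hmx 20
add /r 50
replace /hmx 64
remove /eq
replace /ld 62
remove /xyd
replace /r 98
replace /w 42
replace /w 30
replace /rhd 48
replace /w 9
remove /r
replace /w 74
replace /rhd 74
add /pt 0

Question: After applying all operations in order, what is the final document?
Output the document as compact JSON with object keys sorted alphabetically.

Answer: {"hmx":64,"ld":62,"pt":0,"rhd":74,"t":56,"w":74}

Derivation:
After op 1 (replace /w 83): {"eq":25,"t":4,"w":83,"xyd":30}
After op 2 (add /rhd 54): {"eq":25,"rhd":54,"t":4,"w":83,"xyd":30}
After op 3 (replace /t 56): {"eq":25,"rhd":54,"t":56,"w":83,"xyd":30}
After op 4 (add /r 20): {"eq":25,"r":20,"rhd":54,"t":56,"w":83,"xyd":30}
After op 5 (add /ld 51): {"eq":25,"ld":51,"r":20,"rhd":54,"t":56,"w":83,"xyd":30}
After op 6 (add /hmx 84): {"eq":25,"hmx":84,"ld":51,"r":20,"rhd":54,"t":56,"w":83,"xyd":30}
After op 7 (replace /hmx 20): {"eq":25,"hmx":20,"ld":51,"r":20,"rhd":54,"t":56,"w":83,"xyd":30}
After op 8 (add /r 50): {"eq":25,"hmx":20,"ld":51,"r":50,"rhd":54,"t":56,"w":83,"xyd":30}
After op 9 (replace /hmx 64): {"eq":25,"hmx":64,"ld":51,"r":50,"rhd":54,"t":56,"w":83,"xyd":30}
After op 10 (remove /eq): {"hmx":64,"ld":51,"r":50,"rhd":54,"t":56,"w":83,"xyd":30}
After op 11 (replace /ld 62): {"hmx":64,"ld":62,"r":50,"rhd":54,"t":56,"w":83,"xyd":30}
After op 12 (remove /xyd): {"hmx":64,"ld":62,"r":50,"rhd":54,"t":56,"w":83}
After op 13 (replace /r 98): {"hmx":64,"ld":62,"r":98,"rhd":54,"t":56,"w":83}
After op 14 (replace /w 42): {"hmx":64,"ld":62,"r":98,"rhd":54,"t":56,"w":42}
After op 15 (replace /w 30): {"hmx":64,"ld":62,"r":98,"rhd":54,"t":56,"w":30}
After op 16 (replace /rhd 48): {"hmx":64,"ld":62,"r":98,"rhd":48,"t":56,"w":30}
After op 17 (replace /w 9): {"hmx":64,"ld":62,"r":98,"rhd":48,"t":56,"w":9}
After op 18 (remove /r): {"hmx":64,"ld":62,"rhd":48,"t":56,"w":9}
After op 19 (replace /w 74): {"hmx":64,"ld":62,"rhd":48,"t":56,"w":74}
After op 20 (replace /rhd 74): {"hmx":64,"ld":62,"rhd":74,"t":56,"w":74}
After op 21 (add /pt 0): {"hmx":64,"ld":62,"pt":0,"rhd":74,"t":56,"w":74}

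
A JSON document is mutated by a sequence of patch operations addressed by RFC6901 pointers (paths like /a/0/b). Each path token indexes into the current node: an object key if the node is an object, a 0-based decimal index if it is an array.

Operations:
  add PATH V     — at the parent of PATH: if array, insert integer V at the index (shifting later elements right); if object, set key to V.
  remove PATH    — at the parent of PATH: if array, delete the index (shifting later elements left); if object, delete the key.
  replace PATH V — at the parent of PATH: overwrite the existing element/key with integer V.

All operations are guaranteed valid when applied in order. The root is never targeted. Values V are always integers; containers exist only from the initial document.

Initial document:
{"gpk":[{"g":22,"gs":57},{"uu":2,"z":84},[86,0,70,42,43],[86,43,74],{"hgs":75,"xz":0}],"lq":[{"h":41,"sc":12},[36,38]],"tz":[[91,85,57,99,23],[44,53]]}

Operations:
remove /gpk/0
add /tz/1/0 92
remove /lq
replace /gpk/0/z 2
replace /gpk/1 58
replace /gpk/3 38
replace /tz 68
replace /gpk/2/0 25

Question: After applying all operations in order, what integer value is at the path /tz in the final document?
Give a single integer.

Answer: 68

Derivation:
After op 1 (remove /gpk/0): {"gpk":[{"uu":2,"z":84},[86,0,70,42,43],[86,43,74],{"hgs":75,"xz":0}],"lq":[{"h":41,"sc":12},[36,38]],"tz":[[91,85,57,99,23],[44,53]]}
After op 2 (add /tz/1/0 92): {"gpk":[{"uu":2,"z":84},[86,0,70,42,43],[86,43,74],{"hgs":75,"xz":0}],"lq":[{"h":41,"sc":12},[36,38]],"tz":[[91,85,57,99,23],[92,44,53]]}
After op 3 (remove /lq): {"gpk":[{"uu":2,"z":84},[86,0,70,42,43],[86,43,74],{"hgs":75,"xz":0}],"tz":[[91,85,57,99,23],[92,44,53]]}
After op 4 (replace /gpk/0/z 2): {"gpk":[{"uu":2,"z":2},[86,0,70,42,43],[86,43,74],{"hgs":75,"xz":0}],"tz":[[91,85,57,99,23],[92,44,53]]}
After op 5 (replace /gpk/1 58): {"gpk":[{"uu":2,"z":2},58,[86,43,74],{"hgs":75,"xz":0}],"tz":[[91,85,57,99,23],[92,44,53]]}
After op 6 (replace /gpk/3 38): {"gpk":[{"uu":2,"z":2},58,[86,43,74],38],"tz":[[91,85,57,99,23],[92,44,53]]}
After op 7 (replace /tz 68): {"gpk":[{"uu":2,"z":2},58,[86,43,74],38],"tz":68}
After op 8 (replace /gpk/2/0 25): {"gpk":[{"uu":2,"z":2},58,[25,43,74],38],"tz":68}
Value at /tz: 68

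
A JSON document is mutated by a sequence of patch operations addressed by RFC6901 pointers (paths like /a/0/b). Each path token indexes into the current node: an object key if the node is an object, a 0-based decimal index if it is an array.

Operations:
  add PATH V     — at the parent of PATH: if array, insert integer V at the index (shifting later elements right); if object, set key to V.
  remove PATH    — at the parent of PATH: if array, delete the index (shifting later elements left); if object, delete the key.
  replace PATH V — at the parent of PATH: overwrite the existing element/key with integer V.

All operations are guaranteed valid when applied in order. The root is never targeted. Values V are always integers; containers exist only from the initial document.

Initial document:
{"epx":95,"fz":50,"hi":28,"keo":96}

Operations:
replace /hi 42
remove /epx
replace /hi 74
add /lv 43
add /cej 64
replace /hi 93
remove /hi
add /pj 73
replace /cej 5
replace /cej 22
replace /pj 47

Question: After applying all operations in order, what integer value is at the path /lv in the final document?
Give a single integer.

After op 1 (replace /hi 42): {"epx":95,"fz":50,"hi":42,"keo":96}
After op 2 (remove /epx): {"fz":50,"hi":42,"keo":96}
After op 3 (replace /hi 74): {"fz":50,"hi":74,"keo":96}
After op 4 (add /lv 43): {"fz":50,"hi":74,"keo":96,"lv":43}
After op 5 (add /cej 64): {"cej":64,"fz":50,"hi":74,"keo":96,"lv":43}
After op 6 (replace /hi 93): {"cej":64,"fz":50,"hi":93,"keo":96,"lv":43}
After op 7 (remove /hi): {"cej":64,"fz":50,"keo":96,"lv":43}
After op 8 (add /pj 73): {"cej":64,"fz":50,"keo":96,"lv":43,"pj":73}
After op 9 (replace /cej 5): {"cej":5,"fz":50,"keo":96,"lv":43,"pj":73}
After op 10 (replace /cej 22): {"cej":22,"fz":50,"keo":96,"lv":43,"pj":73}
After op 11 (replace /pj 47): {"cej":22,"fz":50,"keo":96,"lv":43,"pj":47}
Value at /lv: 43

Answer: 43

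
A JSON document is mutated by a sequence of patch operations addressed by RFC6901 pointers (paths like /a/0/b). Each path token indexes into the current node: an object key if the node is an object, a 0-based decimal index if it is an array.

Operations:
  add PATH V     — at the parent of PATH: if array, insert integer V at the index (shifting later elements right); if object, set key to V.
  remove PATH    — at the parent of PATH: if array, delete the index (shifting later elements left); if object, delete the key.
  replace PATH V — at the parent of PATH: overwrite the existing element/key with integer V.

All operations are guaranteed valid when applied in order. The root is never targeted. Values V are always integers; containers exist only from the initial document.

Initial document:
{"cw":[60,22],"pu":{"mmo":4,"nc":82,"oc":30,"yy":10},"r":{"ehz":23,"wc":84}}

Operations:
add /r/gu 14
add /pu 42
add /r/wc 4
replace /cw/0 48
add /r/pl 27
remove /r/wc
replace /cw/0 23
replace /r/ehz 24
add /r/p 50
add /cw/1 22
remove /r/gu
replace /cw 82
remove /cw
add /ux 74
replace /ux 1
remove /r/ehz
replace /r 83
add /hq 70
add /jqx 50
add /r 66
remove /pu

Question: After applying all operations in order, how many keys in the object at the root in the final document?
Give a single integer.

After op 1 (add /r/gu 14): {"cw":[60,22],"pu":{"mmo":4,"nc":82,"oc":30,"yy":10},"r":{"ehz":23,"gu":14,"wc":84}}
After op 2 (add /pu 42): {"cw":[60,22],"pu":42,"r":{"ehz":23,"gu":14,"wc":84}}
After op 3 (add /r/wc 4): {"cw":[60,22],"pu":42,"r":{"ehz":23,"gu":14,"wc":4}}
After op 4 (replace /cw/0 48): {"cw":[48,22],"pu":42,"r":{"ehz":23,"gu":14,"wc":4}}
After op 5 (add /r/pl 27): {"cw":[48,22],"pu":42,"r":{"ehz":23,"gu":14,"pl":27,"wc":4}}
After op 6 (remove /r/wc): {"cw":[48,22],"pu":42,"r":{"ehz":23,"gu":14,"pl":27}}
After op 7 (replace /cw/0 23): {"cw":[23,22],"pu":42,"r":{"ehz":23,"gu":14,"pl":27}}
After op 8 (replace /r/ehz 24): {"cw":[23,22],"pu":42,"r":{"ehz":24,"gu":14,"pl":27}}
After op 9 (add /r/p 50): {"cw":[23,22],"pu":42,"r":{"ehz":24,"gu":14,"p":50,"pl":27}}
After op 10 (add /cw/1 22): {"cw":[23,22,22],"pu":42,"r":{"ehz":24,"gu":14,"p":50,"pl":27}}
After op 11 (remove /r/gu): {"cw":[23,22,22],"pu":42,"r":{"ehz":24,"p":50,"pl":27}}
After op 12 (replace /cw 82): {"cw":82,"pu":42,"r":{"ehz":24,"p":50,"pl":27}}
After op 13 (remove /cw): {"pu":42,"r":{"ehz":24,"p":50,"pl":27}}
After op 14 (add /ux 74): {"pu":42,"r":{"ehz":24,"p":50,"pl":27},"ux":74}
After op 15 (replace /ux 1): {"pu":42,"r":{"ehz":24,"p":50,"pl":27},"ux":1}
After op 16 (remove /r/ehz): {"pu":42,"r":{"p":50,"pl":27},"ux":1}
After op 17 (replace /r 83): {"pu":42,"r":83,"ux":1}
After op 18 (add /hq 70): {"hq":70,"pu":42,"r":83,"ux":1}
After op 19 (add /jqx 50): {"hq":70,"jqx":50,"pu":42,"r":83,"ux":1}
After op 20 (add /r 66): {"hq":70,"jqx":50,"pu":42,"r":66,"ux":1}
After op 21 (remove /pu): {"hq":70,"jqx":50,"r":66,"ux":1}
Size at the root: 4

Answer: 4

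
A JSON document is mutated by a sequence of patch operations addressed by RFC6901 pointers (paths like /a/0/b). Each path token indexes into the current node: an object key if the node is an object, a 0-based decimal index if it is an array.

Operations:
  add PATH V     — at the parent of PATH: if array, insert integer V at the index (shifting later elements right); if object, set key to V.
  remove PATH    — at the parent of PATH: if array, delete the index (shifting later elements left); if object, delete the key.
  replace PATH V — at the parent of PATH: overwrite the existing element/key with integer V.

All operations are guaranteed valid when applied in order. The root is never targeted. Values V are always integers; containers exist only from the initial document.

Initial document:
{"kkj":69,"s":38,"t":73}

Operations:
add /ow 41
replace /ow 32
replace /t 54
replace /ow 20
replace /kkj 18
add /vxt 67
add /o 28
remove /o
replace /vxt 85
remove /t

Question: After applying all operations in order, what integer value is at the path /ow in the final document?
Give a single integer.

Answer: 20

Derivation:
After op 1 (add /ow 41): {"kkj":69,"ow":41,"s":38,"t":73}
After op 2 (replace /ow 32): {"kkj":69,"ow":32,"s":38,"t":73}
After op 3 (replace /t 54): {"kkj":69,"ow":32,"s":38,"t":54}
After op 4 (replace /ow 20): {"kkj":69,"ow":20,"s":38,"t":54}
After op 5 (replace /kkj 18): {"kkj":18,"ow":20,"s":38,"t":54}
After op 6 (add /vxt 67): {"kkj":18,"ow":20,"s":38,"t":54,"vxt":67}
After op 7 (add /o 28): {"kkj":18,"o":28,"ow":20,"s":38,"t":54,"vxt":67}
After op 8 (remove /o): {"kkj":18,"ow":20,"s":38,"t":54,"vxt":67}
After op 9 (replace /vxt 85): {"kkj":18,"ow":20,"s":38,"t":54,"vxt":85}
After op 10 (remove /t): {"kkj":18,"ow":20,"s":38,"vxt":85}
Value at /ow: 20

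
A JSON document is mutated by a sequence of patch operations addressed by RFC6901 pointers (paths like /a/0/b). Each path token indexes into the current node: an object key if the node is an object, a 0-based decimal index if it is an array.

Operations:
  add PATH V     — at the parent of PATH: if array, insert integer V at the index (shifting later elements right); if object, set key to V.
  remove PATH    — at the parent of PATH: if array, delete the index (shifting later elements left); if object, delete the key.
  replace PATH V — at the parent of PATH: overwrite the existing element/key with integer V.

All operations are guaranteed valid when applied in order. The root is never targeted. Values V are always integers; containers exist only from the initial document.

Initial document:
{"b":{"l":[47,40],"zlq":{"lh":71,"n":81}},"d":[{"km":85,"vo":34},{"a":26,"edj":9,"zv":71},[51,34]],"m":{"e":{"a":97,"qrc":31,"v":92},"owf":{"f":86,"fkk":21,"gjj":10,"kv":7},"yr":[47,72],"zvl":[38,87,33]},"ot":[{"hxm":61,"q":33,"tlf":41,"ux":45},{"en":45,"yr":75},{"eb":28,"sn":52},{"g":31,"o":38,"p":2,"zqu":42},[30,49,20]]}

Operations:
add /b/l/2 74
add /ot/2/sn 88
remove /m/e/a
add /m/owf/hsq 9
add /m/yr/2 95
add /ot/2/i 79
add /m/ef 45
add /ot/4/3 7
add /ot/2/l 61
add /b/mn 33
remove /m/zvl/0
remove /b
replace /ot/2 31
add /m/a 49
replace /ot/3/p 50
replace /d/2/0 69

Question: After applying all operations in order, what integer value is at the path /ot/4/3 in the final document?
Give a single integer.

After op 1 (add /b/l/2 74): {"b":{"l":[47,40,74],"zlq":{"lh":71,"n":81}},"d":[{"km":85,"vo":34},{"a":26,"edj":9,"zv":71},[51,34]],"m":{"e":{"a":97,"qrc":31,"v":92},"owf":{"f":86,"fkk":21,"gjj":10,"kv":7},"yr":[47,72],"zvl":[38,87,33]},"ot":[{"hxm":61,"q":33,"tlf":41,"ux":45},{"en":45,"yr":75},{"eb":28,"sn":52},{"g":31,"o":38,"p":2,"zqu":42},[30,49,20]]}
After op 2 (add /ot/2/sn 88): {"b":{"l":[47,40,74],"zlq":{"lh":71,"n":81}},"d":[{"km":85,"vo":34},{"a":26,"edj":9,"zv":71},[51,34]],"m":{"e":{"a":97,"qrc":31,"v":92},"owf":{"f":86,"fkk":21,"gjj":10,"kv":7},"yr":[47,72],"zvl":[38,87,33]},"ot":[{"hxm":61,"q":33,"tlf":41,"ux":45},{"en":45,"yr":75},{"eb":28,"sn":88},{"g":31,"o":38,"p":2,"zqu":42},[30,49,20]]}
After op 3 (remove /m/e/a): {"b":{"l":[47,40,74],"zlq":{"lh":71,"n":81}},"d":[{"km":85,"vo":34},{"a":26,"edj":9,"zv":71},[51,34]],"m":{"e":{"qrc":31,"v":92},"owf":{"f":86,"fkk":21,"gjj":10,"kv":7},"yr":[47,72],"zvl":[38,87,33]},"ot":[{"hxm":61,"q":33,"tlf":41,"ux":45},{"en":45,"yr":75},{"eb":28,"sn":88},{"g":31,"o":38,"p":2,"zqu":42},[30,49,20]]}
After op 4 (add /m/owf/hsq 9): {"b":{"l":[47,40,74],"zlq":{"lh":71,"n":81}},"d":[{"km":85,"vo":34},{"a":26,"edj":9,"zv":71},[51,34]],"m":{"e":{"qrc":31,"v":92},"owf":{"f":86,"fkk":21,"gjj":10,"hsq":9,"kv":7},"yr":[47,72],"zvl":[38,87,33]},"ot":[{"hxm":61,"q":33,"tlf":41,"ux":45},{"en":45,"yr":75},{"eb":28,"sn":88},{"g":31,"o":38,"p":2,"zqu":42},[30,49,20]]}
After op 5 (add /m/yr/2 95): {"b":{"l":[47,40,74],"zlq":{"lh":71,"n":81}},"d":[{"km":85,"vo":34},{"a":26,"edj":9,"zv":71},[51,34]],"m":{"e":{"qrc":31,"v":92},"owf":{"f":86,"fkk":21,"gjj":10,"hsq":9,"kv":7},"yr":[47,72,95],"zvl":[38,87,33]},"ot":[{"hxm":61,"q":33,"tlf":41,"ux":45},{"en":45,"yr":75},{"eb":28,"sn":88},{"g":31,"o":38,"p":2,"zqu":42},[30,49,20]]}
After op 6 (add /ot/2/i 79): {"b":{"l":[47,40,74],"zlq":{"lh":71,"n":81}},"d":[{"km":85,"vo":34},{"a":26,"edj":9,"zv":71},[51,34]],"m":{"e":{"qrc":31,"v":92},"owf":{"f":86,"fkk":21,"gjj":10,"hsq":9,"kv":7},"yr":[47,72,95],"zvl":[38,87,33]},"ot":[{"hxm":61,"q":33,"tlf":41,"ux":45},{"en":45,"yr":75},{"eb":28,"i":79,"sn":88},{"g":31,"o":38,"p":2,"zqu":42},[30,49,20]]}
After op 7 (add /m/ef 45): {"b":{"l":[47,40,74],"zlq":{"lh":71,"n":81}},"d":[{"km":85,"vo":34},{"a":26,"edj":9,"zv":71},[51,34]],"m":{"e":{"qrc":31,"v":92},"ef":45,"owf":{"f":86,"fkk":21,"gjj":10,"hsq":9,"kv":7},"yr":[47,72,95],"zvl":[38,87,33]},"ot":[{"hxm":61,"q":33,"tlf":41,"ux":45},{"en":45,"yr":75},{"eb":28,"i":79,"sn":88},{"g":31,"o":38,"p":2,"zqu":42},[30,49,20]]}
After op 8 (add /ot/4/3 7): {"b":{"l":[47,40,74],"zlq":{"lh":71,"n":81}},"d":[{"km":85,"vo":34},{"a":26,"edj":9,"zv":71},[51,34]],"m":{"e":{"qrc":31,"v":92},"ef":45,"owf":{"f":86,"fkk":21,"gjj":10,"hsq":9,"kv":7},"yr":[47,72,95],"zvl":[38,87,33]},"ot":[{"hxm":61,"q":33,"tlf":41,"ux":45},{"en":45,"yr":75},{"eb":28,"i":79,"sn":88},{"g":31,"o":38,"p":2,"zqu":42},[30,49,20,7]]}
After op 9 (add /ot/2/l 61): {"b":{"l":[47,40,74],"zlq":{"lh":71,"n":81}},"d":[{"km":85,"vo":34},{"a":26,"edj":9,"zv":71},[51,34]],"m":{"e":{"qrc":31,"v":92},"ef":45,"owf":{"f":86,"fkk":21,"gjj":10,"hsq":9,"kv":7},"yr":[47,72,95],"zvl":[38,87,33]},"ot":[{"hxm":61,"q":33,"tlf":41,"ux":45},{"en":45,"yr":75},{"eb":28,"i":79,"l":61,"sn":88},{"g":31,"o":38,"p":2,"zqu":42},[30,49,20,7]]}
After op 10 (add /b/mn 33): {"b":{"l":[47,40,74],"mn":33,"zlq":{"lh":71,"n":81}},"d":[{"km":85,"vo":34},{"a":26,"edj":9,"zv":71},[51,34]],"m":{"e":{"qrc":31,"v":92},"ef":45,"owf":{"f":86,"fkk":21,"gjj":10,"hsq":9,"kv":7},"yr":[47,72,95],"zvl":[38,87,33]},"ot":[{"hxm":61,"q":33,"tlf":41,"ux":45},{"en":45,"yr":75},{"eb":28,"i":79,"l":61,"sn":88},{"g":31,"o":38,"p":2,"zqu":42},[30,49,20,7]]}
After op 11 (remove /m/zvl/0): {"b":{"l":[47,40,74],"mn":33,"zlq":{"lh":71,"n":81}},"d":[{"km":85,"vo":34},{"a":26,"edj":9,"zv":71},[51,34]],"m":{"e":{"qrc":31,"v":92},"ef":45,"owf":{"f":86,"fkk":21,"gjj":10,"hsq":9,"kv":7},"yr":[47,72,95],"zvl":[87,33]},"ot":[{"hxm":61,"q":33,"tlf":41,"ux":45},{"en":45,"yr":75},{"eb":28,"i":79,"l":61,"sn":88},{"g":31,"o":38,"p":2,"zqu":42},[30,49,20,7]]}
After op 12 (remove /b): {"d":[{"km":85,"vo":34},{"a":26,"edj":9,"zv":71},[51,34]],"m":{"e":{"qrc":31,"v":92},"ef":45,"owf":{"f":86,"fkk":21,"gjj":10,"hsq":9,"kv":7},"yr":[47,72,95],"zvl":[87,33]},"ot":[{"hxm":61,"q":33,"tlf":41,"ux":45},{"en":45,"yr":75},{"eb":28,"i":79,"l":61,"sn":88},{"g":31,"o":38,"p":2,"zqu":42},[30,49,20,7]]}
After op 13 (replace /ot/2 31): {"d":[{"km":85,"vo":34},{"a":26,"edj":9,"zv":71},[51,34]],"m":{"e":{"qrc":31,"v":92},"ef":45,"owf":{"f":86,"fkk":21,"gjj":10,"hsq":9,"kv":7},"yr":[47,72,95],"zvl":[87,33]},"ot":[{"hxm":61,"q":33,"tlf":41,"ux":45},{"en":45,"yr":75},31,{"g":31,"o":38,"p":2,"zqu":42},[30,49,20,7]]}
After op 14 (add /m/a 49): {"d":[{"km":85,"vo":34},{"a":26,"edj":9,"zv":71},[51,34]],"m":{"a":49,"e":{"qrc":31,"v":92},"ef":45,"owf":{"f":86,"fkk":21,"gjj":10,"hsq":9,"kv":7},"yr":[47,72,95],"zvl":[87,33]},"ot":[{"hxm":61,"q":33,"tlf":41,"ux":45},{"en":45,"yr":75},31,{"g":31,"o":38,"p":2,"zqu":42},[30,49,20,7]]}
After op 15 (replace /ot/3/p 50): {"d":[{"km":85,"vo":34},{"a":26,"edj":9,"zv":71},[51,34]],"m":{"a":49,"e":{"qrc":31,"v":92},"ef":45,"owf":{"f":86,"fkk":21,"gjj":10,"hsq":9,"kv":7},"yr":[47,72,95],"zvl":[87,33]},"ot":[{"hxm":61,"q":33,"tlf":41,"ux":45},{"en":45,"yr":75},31,{"g":31,"o":38,"p":50,"zqu":42},[30,49,20,7]]}
After op 16 (replace /d/2/0 69): {"d":[{"km":85,"vo":34},{"a":26,"edj":9,"zv":71},[69,34]],"m":{"a":49,"e":{"qrc":31,"v":92},"ef":45,"owf":{"f":86,"fkk":21,"gjj":10,"hsq":9,"kv":7},"yr":[47,72,95],"zvl":[87,33]},"ot":[{"hxm":61,"q":33,"tlf":41,"ux":45},{"en":45,"yr":75},31,{"g":31,"o":38,"p":50,"zqu":42},[30,49,20,7]]}
Value at /ot/4/3: 7

Answer: 7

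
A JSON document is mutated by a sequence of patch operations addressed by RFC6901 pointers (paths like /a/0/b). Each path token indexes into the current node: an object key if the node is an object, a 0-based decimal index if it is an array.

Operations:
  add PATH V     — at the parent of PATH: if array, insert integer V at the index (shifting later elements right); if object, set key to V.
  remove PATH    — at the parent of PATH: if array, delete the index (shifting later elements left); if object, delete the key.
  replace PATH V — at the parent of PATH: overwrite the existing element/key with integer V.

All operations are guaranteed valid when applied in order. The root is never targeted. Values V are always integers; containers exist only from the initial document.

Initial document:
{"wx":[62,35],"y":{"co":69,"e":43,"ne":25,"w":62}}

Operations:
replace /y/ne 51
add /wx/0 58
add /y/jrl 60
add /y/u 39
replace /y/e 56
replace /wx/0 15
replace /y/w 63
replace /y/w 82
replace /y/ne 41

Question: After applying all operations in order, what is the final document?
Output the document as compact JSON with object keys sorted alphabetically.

After op 1 (replace /y/ne 51): {"wx":[62,35],"y":{"co":69,"e":43,"ne":51,"w":62}}
After op 2 (add /wx/0 58): {"wx":[58,62,35],"y":{"co":69,"e":43,"ne":51,"w":62}}
After op 3 (add /y/jrl 60): {"wx":[58,62,35],"y":{"co":69,"e":43,"jrl":60,"ne":51,"w":62}}
After op 4 (add /y/u 39): {"wx":[58,62,35],"y":{"co":69,"e":43,"jrl":60,"ne":51,"u":39,"w":62}}
After op 5 (replace /y/e 56): {"wx":[58,62,35],"y":{"co":69,"e":56,"jrl":60,"ne":51,"u":39,"w":62}}
After op 6 (replace /wx/0 15): {"wx":[15,62,35],"y":{"co":69,"e":56,"jrl":60,"ne":51,"u":39,"w":62}}
After op 7 (replace /y/w 63): {"wx":[15,62,35],"y":{"co":69,"e":56,"jrl":60,"ne":51,"u":39,"w":63}}
After op 8 (replace /y/w 82): {"wx":[15,62,35],"y":{"co":69,"e":56,"jrl":60,"ne":51,"u":39,"w":82}}
After op 9 (replace /y/ne 41): {"wx":[15,62,35],"y":{"co":69,"e":56,"jrl":60,"ne":41,"u":39,"w":82}}

Answer: {"wx":[15,62,35],"y":{"co":69,"e":56,"jrl":60,"ne":41,"u":39,"w":82}}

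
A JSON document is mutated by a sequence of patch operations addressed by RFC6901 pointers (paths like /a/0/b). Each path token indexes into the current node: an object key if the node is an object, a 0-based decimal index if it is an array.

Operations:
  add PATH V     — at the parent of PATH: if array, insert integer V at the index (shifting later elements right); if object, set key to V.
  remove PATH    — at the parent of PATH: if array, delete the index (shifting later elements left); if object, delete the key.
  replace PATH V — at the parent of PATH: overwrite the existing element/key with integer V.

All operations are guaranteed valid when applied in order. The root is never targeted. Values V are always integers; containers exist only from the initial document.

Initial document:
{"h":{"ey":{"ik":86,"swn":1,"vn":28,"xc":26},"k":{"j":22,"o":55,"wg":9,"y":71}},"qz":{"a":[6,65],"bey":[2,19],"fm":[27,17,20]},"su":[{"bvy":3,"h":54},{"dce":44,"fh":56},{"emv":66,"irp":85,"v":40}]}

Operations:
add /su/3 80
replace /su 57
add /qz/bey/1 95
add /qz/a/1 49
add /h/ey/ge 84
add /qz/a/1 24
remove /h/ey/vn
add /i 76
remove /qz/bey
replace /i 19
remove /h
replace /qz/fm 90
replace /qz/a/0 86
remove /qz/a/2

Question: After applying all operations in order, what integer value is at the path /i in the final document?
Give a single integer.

Answer: 19

Derivation:
After op 1 (add /su/3 80): {"h":{"ey":{"ik":86,"swn":1,"vn":28,"xc":26},"k":{"j":22,"o":55,"wg":9,"y":71}},"qz":{"a":[6,65],"bey":[2,19],"fm":[27,17,20]},"su":[{"bvy":3,"h":54},{"dce":44,"fh":56},{"emv":66,"irp":85,"v":40},80]}
After op 2 (replace /su 57): {"h":{"ey":{"ik":86,"swn":1,"vn":28,"xc":26},"k":{"j":22,"o":55,"wg":9,"y":71}},"qz":{"a":[6,65],"bey":[2,19],"fm":[27,17,20]},"su":57}
After op 3 (add /qz/bey/1 95): {"h":{"ey":{"ik":86,"swn":1,"vn":28,"xc":26},"k":{"j":22,"o":55,"wg":9,"y":71}},"qz":{"a":[6,65],"bey":[2,95,19],"fm":[27,17,20]},"su":57}
After op 4 (add /qz/a/1 49): {"h":{"ey":{"ik":86,"swn":1,"vn":28,"xc":26},"k":{"j":22,"o":55,"wg":9,"y":71}},"qz":{"a":[6,49,65],"bey":[2,95,19],"fm":[27,17,20]},"su":57}
After op 5 (add /h/ey/ge 84): {"h":{"ey":{"ge":84,"ik":86,"swn":1,"vn":28,"xc":26},"k":{"j":22,"o":55,"wg":9,"y":71}},"qz":{"a":[6,49,65],"bey":[2,95,19],"fm":[27,17,20]},"su":57}
After op 6 (add /qz/a/1 24): {"h":{"ey":{"ge":84,"ik":86,"swn":1,"vn":28,"xc":26},"k":{"j":22,"o":55,"wg":9,"y":71}},"qz":{"a":[6,24,49,65],"bey":[2,95,19],"fm":[27,17,20]},"su":57}
After op 7 (remove /h/ey/vn): {"h":{"ey":{"ge":84,"ik":86,"swn":1,"xc":26},"k":{"j":22,"o":55,"wg":9,"y":71}},"qz":{"a":[6,24,49,65],"bey":[2,95,19],"fm":[27,17,20]},"su":57}
After op 8 (add /i 76): {"h":{"ey":{"ge":84,"ik":86,"swn":1,"xc":26},"k":{"j":22,"o":55,"wg":9,"y":71}},"i":76,"qz":{"a":[6,24,49,65],"bey":[2,95,19],"fm":[27,17,20]},"su":57}
After op 9 (remove /qz/bey): {"h":{"ey":{"ge":84,"ik":86,"swn":1,"xc":26},"k":{"j":22,"o":55,"wg":9,"y":71}},"i":76,"qz":{"a":[6,24,49,65],"fm":[27,17,20]},"su":57}
After op 10 (replace /i 19): {"h":{"ey":{"ge":84,"ik":86,"swn":1,"xc":26},"k":{"j":22,"o":55,"wg":9,"y":71}},"i":19,"qz":{"a":[6,24,49,65],"fm":[27,17,20]},"su":57}
After op 11 (remove /h): {"i":19,"qz":{"a":[6,24,49,65],"fm":[27,17,20]},"su":57}
After op 12 (replace /qz/fm 90): {"i":19,"qz":{"a":[6,24,49,65],"fm":90},"su":57}
After op 13 (replace /qz/a/0 86): {"i":19,"qz":{"a":[86,24,49,65],"fm":90},"su":57}
After op 14 (remove /qz/a/2): {"i":19,"qz":{"a":[86,24,65],"fm":90},"su":57}
Value at /i: 19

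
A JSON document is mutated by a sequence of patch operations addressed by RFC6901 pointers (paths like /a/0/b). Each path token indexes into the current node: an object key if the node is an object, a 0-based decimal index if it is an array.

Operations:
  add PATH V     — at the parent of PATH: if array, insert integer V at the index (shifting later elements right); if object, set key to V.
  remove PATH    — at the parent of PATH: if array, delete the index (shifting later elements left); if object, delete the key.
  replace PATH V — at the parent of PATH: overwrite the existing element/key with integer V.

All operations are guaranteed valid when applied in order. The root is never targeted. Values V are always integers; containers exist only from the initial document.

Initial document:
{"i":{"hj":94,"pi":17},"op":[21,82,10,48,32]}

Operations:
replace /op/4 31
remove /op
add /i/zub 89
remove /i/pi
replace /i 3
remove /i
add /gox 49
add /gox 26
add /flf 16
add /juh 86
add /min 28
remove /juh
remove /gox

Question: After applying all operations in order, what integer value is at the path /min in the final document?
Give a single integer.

Answer: 28

Derivation:
After op 1 (replace /op/4 31): {"i":{"hj":94,"pi":17},"op":[21,82,10,48,31]}
After op 2 (remove /op): {"i":{"hj":94,"pi":17}}
After op 3 (add /i/zub 89): {"i":{"hj":94,"pi":17,"zub":89}}
After op 4 (remove /i/pi): {"i":{"hj":94,"zub":89}}
After op 5 (replace /i 3): {"i":3}
After op 6 (remove /i): {}
After op 7 (add /gox 49): {"gox":49}
After op 8 (add /gox 26): {"gox":26}
After op 9 (add /flf 16): {"flf":16,"gox":26}
After op 10 (add /juh 86): {"flf":16,"gox":26,"juh":86}
After op 11 (add /min 28): {"flf":16,"gox":26,"juh":86,"min":28}
After op 12 (remove /juh): {"flf":16,"gox":26,"min":28}
After op 13 (remove /gox): {"flf":16,"min":28}
Value at /min: 28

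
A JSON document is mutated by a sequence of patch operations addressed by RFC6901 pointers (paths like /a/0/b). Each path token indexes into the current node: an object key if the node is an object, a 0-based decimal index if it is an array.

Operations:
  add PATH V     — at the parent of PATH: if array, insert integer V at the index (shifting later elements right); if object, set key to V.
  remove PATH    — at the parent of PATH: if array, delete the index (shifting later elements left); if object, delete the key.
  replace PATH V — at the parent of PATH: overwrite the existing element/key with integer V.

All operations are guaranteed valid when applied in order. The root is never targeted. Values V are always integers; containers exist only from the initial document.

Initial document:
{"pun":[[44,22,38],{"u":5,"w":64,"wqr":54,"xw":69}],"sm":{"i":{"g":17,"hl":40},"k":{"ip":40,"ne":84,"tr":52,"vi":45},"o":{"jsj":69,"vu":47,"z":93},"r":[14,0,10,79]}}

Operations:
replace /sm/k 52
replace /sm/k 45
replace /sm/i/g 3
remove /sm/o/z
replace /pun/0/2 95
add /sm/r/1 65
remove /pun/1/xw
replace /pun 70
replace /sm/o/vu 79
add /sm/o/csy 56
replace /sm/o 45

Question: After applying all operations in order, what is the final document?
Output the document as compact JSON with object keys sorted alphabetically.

Answer: {"pun":70,"sm":{"i":{"g":3,"hl":40},"k":45,"o":45,"r":[14,65,0,10,79]}}

Derivation:
After op 1 (replace /sm/k 52): {"pun":[[44,22,38],{"u":5,"w":64,"wqr":54,"xw":69}],"sm":{"i":{"g":17,"hl":40},"k":52,"o":{"jsj":69,"vu":47,"z":93},"r":[14,0,10,79]}}
After op 2 (replace /sm/k 45): {"pun":[[44,22,38],{"u":5,"w":64,"wqr":54,"xw":69}],"sm":{"i":{"g":17,"hl":40},"k":45,"o":{"jsj":69,"vu":47,"z":93},"r":[14,0,10,79]}}
After op 3 (replace /sm/i/g 3): {"pun":[[44,22,38],{"u":5,"w":64,"wqr":54,"xw":69}],"sm":{"i":{"g":3,"hl":40},"k":45,"o":{"jsj":69,"vu":47,"z":93},"r":[14,0,10,79]}}
After op 4 (remove /sm/o/z): {"pun":[[44,22,38],{"u":5,"w":64,"wqr":54,"xw":69}],"sm":{"i":{"g":3,"hl":40},"k":45,"o":{"jsj":69,"vu":47},"r":[14,0,10,79]}}
After op 5 (replace /pun/0/2 95): {"pun":[[44,22,95],{"u":5,"w":64,"wqr":54,"xw":69}],"sm":{"i":{"g":3,"hl":40},"k":45,"o":{"jsj":69,"vu":47},"r":[14,0,10,79]}}
After op 6 (add /sm/r/1 65): {"pun":[[44,22,95],{"u":5,"w":64,"wqr":54,"xw":69}],"sm":{"i":{"g":3,"hl":40},"k":45,"o":{"jsj":69,"vu":47},"r":[14,65,0,10,79]}}
After op 7 (remove /pun/1/xw): {"pun":[[44,22,95],{"u":5,"w":64,"wqr":54}],"sm":{"i":{"g":3,"hl":40},"k":45,"o":{"jsj":69,"vu":47},"r":[14,65,0,10,79]}}
After op 8 (replace /pun 70): {"pun":70,"sm":{"i":{"g":3,"hl":40},"k":45,"o":{"jsj":69,"vu":47},"r":[14,65,0,10,79]}}
After op 9 (replace /sm/o/vu 79): {"pun":70,"sm":{"i":{"g":3,"hl":40},"k":45,"o":{"jsj":69,"vu":79},"r":[14,65,0,10,79]}}
After op 10 (add /sm/o/csy 56): {"pun":70,"sm":{"i":{"g":3,"hl":40},"k":45,"o":{"csy":56,"jsj":69,"vu":79},"r":[14,65,0,10,79]}}
After op 11 (replace /sm/o 45): {"pun":70,"sm":{"i":{"g":3,"hl":40},"k":45,"o":45,"r":[14,65,0,10,79]}}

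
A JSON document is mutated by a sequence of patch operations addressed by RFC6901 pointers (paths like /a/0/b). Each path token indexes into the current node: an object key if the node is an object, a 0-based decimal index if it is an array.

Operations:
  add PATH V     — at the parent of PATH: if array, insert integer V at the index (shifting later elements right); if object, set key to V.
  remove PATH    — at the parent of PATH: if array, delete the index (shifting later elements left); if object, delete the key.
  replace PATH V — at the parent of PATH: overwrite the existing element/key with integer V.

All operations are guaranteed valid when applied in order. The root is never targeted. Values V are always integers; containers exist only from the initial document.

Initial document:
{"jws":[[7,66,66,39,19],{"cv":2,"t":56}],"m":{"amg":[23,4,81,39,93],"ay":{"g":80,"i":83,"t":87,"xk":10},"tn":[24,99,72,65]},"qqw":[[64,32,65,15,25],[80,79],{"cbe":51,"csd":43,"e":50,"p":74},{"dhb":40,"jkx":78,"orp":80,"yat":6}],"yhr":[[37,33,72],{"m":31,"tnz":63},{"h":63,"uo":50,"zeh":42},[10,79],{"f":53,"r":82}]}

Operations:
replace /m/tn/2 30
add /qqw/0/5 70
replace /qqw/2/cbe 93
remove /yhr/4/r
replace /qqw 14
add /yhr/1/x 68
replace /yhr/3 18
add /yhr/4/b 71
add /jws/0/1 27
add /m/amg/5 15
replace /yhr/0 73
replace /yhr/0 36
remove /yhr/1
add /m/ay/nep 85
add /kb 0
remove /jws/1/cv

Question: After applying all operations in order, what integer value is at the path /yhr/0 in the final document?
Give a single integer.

After op 1 (replace /m/tn/2 30): {"jws":[[7,66,66,39,19],{"cv":2,"t":56}],"m":{"amg":[23,4,81,39,93],"ay":{"g":80,"i":83,"t":87,"xk":10},"tn":[24,99,30,65]},"qqw":[[64,32,65,15,25],[80,79],{"cbe":51,"csd":43,"e":50,"p":74},{"dhb":40,"jkx":78,"orp":80,"yat":6}],"yhr":[[37,33,72],{"m":31,"tnz":63},{"h":63,"uo":50,"zeh":42},[10,79],{"f":53,"r":82}]}
After op 2 (add /qqw/0/5 70): {"jws":[[7,66,66,39,19],{"cv":2,"t":56}],"m":{"amg":[23,4,81,39,93],"ay":{"g":80,"i":83,"t":87,"xk":10},"tn":[24,99,30,65]},"qqw":[[64,32,65,15,25,70],[80,79],{"cbe":51,"csd":43,"e":50,"p":74},{"dhb":40,"jkx":78,"orp":80,"yat":6}],"yhr":[[37,33,72],{"m":31,"tnz":63},{"h":63,"uo":50,"zeh":42},[10,79],{"f":53,"r":82}]}
After op 3 (replace /qqw/2/cbe 93): {"jws":[[7,66,66,39,19],{"cv":2,"t":56}],"m":{"amg":[23,4,81,39,93],"ay":{"g":80,"i":83,"t":87,"xk":10},"tn":[24,99,30,65]},"qqw":[[64,32,65,15,25,70],[80,79],{"cbe":93,"csd":43,"e":50,"p":74},{"dhb":40,"jkx":78,"orp":80,"yat":6}],"yhr":[[37,33,72],{"m":31,"tnz":63},{"h":63,"uo":50,"zeh":42},[10,79],{"f":53,"r":82}]}
After op 4 (remove /yhr/4/r): {"jws":[[7,66,66,39,19],{"cv":2,"t":56}],"m":{"amg":[23,4,81,39,93],"ay":{"g":80,"i":83,"t":87,"xk":10},"tn":[24,99,30,65]},"qqw":[[64,32,65,15,25,70],[80,79],{"cbe":93,"csd":43,"e":50,"p":74},{"dhb":40,"jkx":78,"orp":80,"yat":6}],"yhr":[[37,33,72],{"m":31,"tnz":63},{"h":63,"uo":50,"zeh":42},[10,79],{"f":53}]}
After op 5 (replace /qqw 14): {"jws":[[7,66,66,39,19],{"cv":2,"t":56}],"m":{"amg":[23,4,81,39,93],"ay":{"g":80,"i":83,"t":87,"xk":10},"tn":[24,99,30,65]},"qqw":14,"yhr":[[37,33,72],{"m":31,"tnz":63},{"h":63,"uo":50,"zeh":42},[10,79],{"f":53}]}
After op 6 (add /yhr/1/x 68): {"jws":[[7,66,66,39,19],{"cv":2,"t":56}],"m":{"amg":[23,4,81,39,93],"ay":{"g":80,"i":83,"t":87,"xk":10},"tn":[24,99,30,65]},"qqw":14,"yhr":[[37,33,72],{"m":31,"tnz":63,"x":68},{"h":63,"uo":50,"zeh":42},[10,79],{"f":53}]}
After op 7 (replace /yhr/3 18): {"jws":[[7,66,66,39,19],{"cv":2,"t":56}],"m":{"amg":[23,4,81,39,93],"ay":{"g":80,"i":83,"t":87,"xk":10},"tn":[24,99,30,65]},"qqw":14,"yhr":[[37,33,72],{"m":31,"tnz":63,"x":68},{"h":63,"uo":50,"zeh":42},18,{"f":53}]}
After op 8 (add /yhr/4/b 71): {"jws":[[7,66,66,39,19],{"cv":2,"t":56}],"m":{"amg":[23,4,81,39,93],"ay":{"g":80,"i":83,"t":87,"xk":10},"tn":[24,99,30,65]},"qqw":14,"yhr":[[37,33,72],{"m":31,"tnz":63,"x":68},{"h":63,"uo":50,"zeh":42},18,{"b":71,"f":53}]}
After op 9 (add /jws/0/1 27): {"jws":[[7,27,66,66,39,19],{"cv":2,"t":56}],"m":{"amg":[23,4,81,39,93],"ay":{"g":80,"i":83,"t":87,"xk":10},"tn":[24,99,30,65]},"qqw":14,"yhr":[[37,33,72],{"m":31,"tnz":63,"x":68},{"h":63,"uo":50,"zeh":42},18,{"b":71,"f":53}]}
After op 10 (add /m/amg/5 15): {"jws":[[7,27,66,66,39,19],{"cv":2,"t":56}],"m":{"amg":[23,4,81,39,93,15],"ay":{"g":80,"i":83,"t":87,"xk":10},"tn":[24,99,30,65]},"qqw":14,"yhr":[[37,33,72],{"m":31,"tnz":63,"x":68},{"h":63,"uo":50,"zeh":42},18,{"b":71,"f":53}]}
After op 11 (replace /yhr/0 73): {"jws":[[7,27,66,66,39,19],{"cv":2,"t":56}],"m":{"amg":[23,4,81,39,93,15],"ay":{"g":80,"i":83,"t":87,"xk":10},"tn":[24,99,30,65]},"qqw":14,"yhr":[73,{"m":31,"tnz":63,"x":68},{"h":63,"uo":50,"zeh":42},18,{"b":71,"f":53}]}
After op 12 (replace /yhr/0 36): {"jws":[[7,27,66,66,39,19],{"cv":2,"t":56}],"m":{"amg":[23,4,81,39,93,15],"ay":{"g":80,"i":83,"t":87,"xk":10},"tn":[24,99,30,65]},"qqw":14,"yhr":[36,{"m":31,"tnz":63,"x":68},{"h":63,"uo":50,"zeh":42},18,{"b":71,"f":53}]}
After op 13 (remove /yhr/1): {"jws":[[7,27,66,66,39,19],{"cv":2,"t":56}],"m":{"amg":[23,4,81,39,93,15],"ay":{"g":80,"i":83,"t":87,"xk":10},"tn":[24,99,30,65]},"qqw":14,"yhr":[36,{"h":63,"uo":50,"zeh":42},18,{"b":71,"f":53}]}
After op 14 (add /m/ay/nep 85): {"jws":[[7,27,66,66,39,19],{"cv":2,"t":56}],"m":{"amg":[23,4,81,39,93,15],"ay":{"g":80,"i":83,"nep":85,"t":87,"xk":10},"tn":[24,99,30,65]},"qqw":14,"yhr":[36,{"h":63,"uo":50,"zeh":42},18,{"b":71,"f":53}]}
After op 15 (add /kb 0): {"jws":[[7,27,66,66,39,19],{"cv":2,"t":56}],"kb":0,"m":{"amg":[23,4,81,39,93,15],"ay":{"g":80,"i":83,"nep":85,"t":87,"xk":10},"tn":[24,99,30,65]},"qqw":14,"yhr":[36,{"h":63,"uo":50,"zeh":42},18,{"b":71,"f":53}]}
After op 16 (remove /jws/1/cv): {"jws":[[7,27,66,66,39,19],{"t":56}],"kb":0,"m":{"amg":[23,4,81,39,93,15],"ay":{"g":80,"i":83,"nep":85,"t":87,"xk":10},"tn":[24,99,30,65]},"qqw":14,"yhr":[36,{"h":63,"uo":50,"zeh":42},18,{"b":71,"f":53}]}
Value at /yhr/0: 36

Answer: 36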